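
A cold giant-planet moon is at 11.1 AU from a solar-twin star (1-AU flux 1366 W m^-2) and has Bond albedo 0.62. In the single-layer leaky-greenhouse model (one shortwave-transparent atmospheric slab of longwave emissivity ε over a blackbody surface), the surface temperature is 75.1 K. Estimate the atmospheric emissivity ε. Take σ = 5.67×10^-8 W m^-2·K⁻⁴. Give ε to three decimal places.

Irradiance scales as 1/d², so S = 1366 W m^-2 × (1/11.1)² = 11.09 W m^-2.
Effective temperature: T_e = [S(1−α)/(4σ)]^(1/4) = 65.65 K.
Since (2−ε)/2 = (T_e/T_s)⁴ = 0.5840, ε = 0.8321.

0.832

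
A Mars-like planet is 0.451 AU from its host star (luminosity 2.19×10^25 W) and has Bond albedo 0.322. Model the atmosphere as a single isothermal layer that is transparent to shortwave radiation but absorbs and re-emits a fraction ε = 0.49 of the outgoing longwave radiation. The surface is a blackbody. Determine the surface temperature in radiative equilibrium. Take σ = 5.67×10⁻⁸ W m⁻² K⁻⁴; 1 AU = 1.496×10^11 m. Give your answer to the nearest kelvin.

Orbital distance: d = 0.451 AU = 6.747×10^10 m.
Flux at the orbit: S = L/(4πd²) = 2.19×10^25/(4π·(6.75×10^10)²) = 382.8 W m⁻².
The planet radiates to space at T_e = [S(1−α)/(4σ)]^(1/4) = 183.9 K.
The surface balance (absorbed SW + ε·downward IR = σT_s⁴) with T_a⁴ = T_s⁴/2 reduces to T_s = T_e·[2/(2−ε)]^¼ = 197.3 K.

197 K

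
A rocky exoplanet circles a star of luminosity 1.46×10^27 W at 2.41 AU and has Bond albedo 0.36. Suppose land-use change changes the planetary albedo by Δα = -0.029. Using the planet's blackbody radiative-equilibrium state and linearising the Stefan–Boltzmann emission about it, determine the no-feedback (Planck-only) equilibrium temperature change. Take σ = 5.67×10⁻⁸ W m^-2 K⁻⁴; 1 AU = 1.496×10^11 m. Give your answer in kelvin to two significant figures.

Orbital distance: d = 2.41 AU = 3.605×10^11 m.
S = L/(4πd²) = 893.8 W m^-2.
The baseline emission temperature is T_e = 224.1 K.
TOA radiative forcing: ΔF = −S·Δα/4 = −893.8·(-0.029)/4 = 6.480 W m^-2.
Planck response: λ_P = 4σT_e³ = 4·5.67×10⁻⁸·(224.1)³ = 2.553 W m^-2/K.
So ΔT₀ = 6.480/2.553 = 2.54 K.

2.5 K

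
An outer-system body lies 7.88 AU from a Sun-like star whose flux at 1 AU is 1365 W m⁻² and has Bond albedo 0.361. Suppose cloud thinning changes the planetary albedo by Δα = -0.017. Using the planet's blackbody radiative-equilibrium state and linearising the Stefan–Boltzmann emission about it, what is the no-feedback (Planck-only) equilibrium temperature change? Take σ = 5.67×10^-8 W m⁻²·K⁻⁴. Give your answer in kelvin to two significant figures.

Irradiance scales as 1/d², so S = 1365 W m⁻² × (1/7.88)² = 21.98 W m⁻².
Unperturbed T_e = [21.98·(1−0.361)/(4σ)]^¼ = 88.71 K.
TOA radiative forcing: ΔF = −S·Δα/4 = −21.98·(-0.017)/4 = 0.09343 W m⁻².
Linearising σT⁴ gives d(σT⁴)/dT = 4σT_e³ = 0.1583 W m⁻² per K.
ΔT₀ = ΔF/λ_P = 0.09343/0.1583 = 0.590 K.

0.59 kelvin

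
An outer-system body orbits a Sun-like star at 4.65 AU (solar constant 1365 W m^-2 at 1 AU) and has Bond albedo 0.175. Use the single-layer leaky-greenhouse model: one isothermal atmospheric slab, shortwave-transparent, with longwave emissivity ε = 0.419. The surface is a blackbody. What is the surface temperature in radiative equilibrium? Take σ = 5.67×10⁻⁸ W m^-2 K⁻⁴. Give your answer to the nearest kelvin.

By the inverse-square law, S = 1365/4.65² = 63.13 W m^-2.
Effective emission temperature (TOA balance): σT_e⁴ = S(1−α)/4 = 13.02 W m^-2 → T_e = 123.1 K.
The surface balance (absorbed SW + ε·downward IR = σT_s⁴) with T_a⁴ = T_s⁴/2 reduces to T_s = T_e·[2/(2−ε)]^¼ = 130.6 K.

131 kelvin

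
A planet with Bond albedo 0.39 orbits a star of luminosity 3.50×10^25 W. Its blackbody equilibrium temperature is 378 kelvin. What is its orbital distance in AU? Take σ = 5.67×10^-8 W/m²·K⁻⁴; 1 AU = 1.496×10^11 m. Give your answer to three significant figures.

0.128 AU

Energy balance gives S = 4σT⁴/(1−α) = 7591 W/m².
Then d = [L/(4πS)]^(1/2) = 1.916×10^10 m, i.e. 0.1280 AU.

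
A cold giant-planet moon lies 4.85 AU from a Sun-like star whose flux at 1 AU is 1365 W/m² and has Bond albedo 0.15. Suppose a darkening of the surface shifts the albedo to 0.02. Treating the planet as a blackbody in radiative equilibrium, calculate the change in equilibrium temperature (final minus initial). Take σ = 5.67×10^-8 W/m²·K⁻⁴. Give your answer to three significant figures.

Irradiance scales as 1/d², so S = 1365 W/m² × (1/4.85)² = 58.03 W/m².
Initial: T₁ = [S(1−0.15)/(4σ)]^(1/4) = 121.4 K.
With α = 0.02, T₂ = 125.8 K.
ΔT = T₂ − T₁ = 4.398 K.

4.40 K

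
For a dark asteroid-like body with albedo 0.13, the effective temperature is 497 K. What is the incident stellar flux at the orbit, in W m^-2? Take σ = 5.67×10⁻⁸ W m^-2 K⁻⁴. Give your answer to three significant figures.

15900 W m^-2

From S(1−α)/4 = σT⁴: S = 4σT⁴/(1−α).
The emitted flux is σT⁴ = 3459 W m^-2.
S = 4·3459/0.87 = 15910 W m^-2.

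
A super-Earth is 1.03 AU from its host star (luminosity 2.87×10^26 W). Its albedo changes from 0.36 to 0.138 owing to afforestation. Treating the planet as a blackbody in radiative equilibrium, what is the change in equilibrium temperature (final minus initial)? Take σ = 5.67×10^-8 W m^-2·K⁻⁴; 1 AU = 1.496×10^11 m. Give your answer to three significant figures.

Orbital distance: d = 1.03 AU = 1.541×10^11 m.
Spreading L over a sphere of radius d: S = 2.87×10^26/(4π·1.54×10^11²) = 961.9 W m^-2.
Initial: T₁ = [S(1−0.36)/(4σ)]^(1/4) = 228.3 K.
Final:   T₂ = [S(1−0.138)/(4σ)]^(1/4) = 245.9 K.
Change: 245.9 − 228.3 = 17.64 K.

17.6 kelvin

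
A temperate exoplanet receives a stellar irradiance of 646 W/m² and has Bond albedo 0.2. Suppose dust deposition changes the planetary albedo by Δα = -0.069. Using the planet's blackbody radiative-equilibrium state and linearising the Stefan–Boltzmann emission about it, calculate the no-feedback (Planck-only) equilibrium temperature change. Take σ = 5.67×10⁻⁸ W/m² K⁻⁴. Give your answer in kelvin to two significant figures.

4.7 K

Unperturbed T_e = [646.0·(1−0.2)/(4σ)]^¼ = 218.5 K.
ΔF = −(S/4)Δα = −(646.0/4)×(-0.069) = 11.14 W/m².
Planck response: λ_P = 4σT_e³ = 4·5.67×10⁻⁸·(218.5)³ = 2.365 W/m²/K.
ΔT₀ = ΔF/λ_P = 11.14/2.365 = 4.71 K.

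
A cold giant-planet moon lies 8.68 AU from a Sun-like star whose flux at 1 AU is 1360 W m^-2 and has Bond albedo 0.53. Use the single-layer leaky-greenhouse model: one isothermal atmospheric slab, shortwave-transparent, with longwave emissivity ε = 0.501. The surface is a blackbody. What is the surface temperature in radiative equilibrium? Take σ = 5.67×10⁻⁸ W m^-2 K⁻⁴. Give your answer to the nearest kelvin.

84 K

By the inverse-square law, S = 1360/8.68² = 18.05 W m^-2.
The planet radiates to space at T_e = [S(1−α)/(4σ)]^(1/4) = 78.21 K.
Surface balance with a leaky layer gives σT_s⁴ = σT_e⁴·2/(2−ε), so T_s = T_e·[2/(2−0.501)]^(1/4) = 84.05 K.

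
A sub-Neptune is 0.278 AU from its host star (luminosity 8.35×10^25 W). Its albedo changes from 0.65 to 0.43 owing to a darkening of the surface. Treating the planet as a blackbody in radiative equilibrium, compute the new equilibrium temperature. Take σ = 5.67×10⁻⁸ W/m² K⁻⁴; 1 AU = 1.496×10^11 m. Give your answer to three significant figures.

313 K

d = 0.278 × 1.496×10^11 m = 4.159×10^10 m.
Flux at the orbit: S = L/(4πd²) = 8.35×10^25/(4π·(4.16×10^10)²) = 3842 W/m².
With the new albedo, S(1−α₂)/4 = 547.4 W/m², so T₂ = 313.5 K.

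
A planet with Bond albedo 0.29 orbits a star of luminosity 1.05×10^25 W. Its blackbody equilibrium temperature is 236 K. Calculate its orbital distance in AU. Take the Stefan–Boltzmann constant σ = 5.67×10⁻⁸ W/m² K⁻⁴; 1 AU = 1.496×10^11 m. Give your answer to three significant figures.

The flux needed for this T is 4σT⁴/(1−0.29) = 990.9 W/m².
Then d = [L/(4πS)]^(1/2) = 2.904×10^10 m, i.e. 0.1941 AU.

0.194 AU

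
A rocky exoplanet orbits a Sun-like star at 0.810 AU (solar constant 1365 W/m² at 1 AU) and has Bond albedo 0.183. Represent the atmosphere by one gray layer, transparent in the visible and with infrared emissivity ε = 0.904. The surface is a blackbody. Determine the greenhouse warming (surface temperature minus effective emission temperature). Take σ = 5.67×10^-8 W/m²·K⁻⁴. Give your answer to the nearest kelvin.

Flux at the orbit: S = 1365/(0.810)² = 2080 W/m².
Effective emission temperature (TOA balance): σT_e⁴ = S(1−α)/4 = 424.9 W/m² → T_e = 294.2 K.
The surface balance (absorbed SW + ε·downward IR = σT_s⁴) with T_a⁴ = T_s⁴/2 reduces to T_s = T_e·[2/(2−ε)]^¼ = 342.0 K.
Greenhouse warming: T_s − T_e = 47.74 K.

48 kelvin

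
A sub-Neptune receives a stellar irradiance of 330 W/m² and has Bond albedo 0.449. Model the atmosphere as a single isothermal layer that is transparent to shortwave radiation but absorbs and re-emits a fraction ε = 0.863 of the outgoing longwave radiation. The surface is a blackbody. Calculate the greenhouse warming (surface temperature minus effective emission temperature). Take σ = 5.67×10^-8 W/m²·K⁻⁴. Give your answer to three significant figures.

25.5 K

The planet radiates to space at T_e = [S(1−α)/(4σ)]^(1/4) = 168.3 K.
For a single slab of emissivity ε, T_s⁴ = 2T_e⁴/(2−ε); thus T_s = 168.3·(1.759)^(1/4) = 193.8 K.
Greenhouse warming: T_s − T_e = 25.52 K.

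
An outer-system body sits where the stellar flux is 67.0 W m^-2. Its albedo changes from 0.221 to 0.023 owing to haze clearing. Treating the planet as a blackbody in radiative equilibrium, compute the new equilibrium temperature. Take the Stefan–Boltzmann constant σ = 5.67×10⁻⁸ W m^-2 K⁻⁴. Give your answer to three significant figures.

With the new albedo, S(1−α₂)/4 = 16.36 W m^-2, so T₂ = 130.3 K.

130 K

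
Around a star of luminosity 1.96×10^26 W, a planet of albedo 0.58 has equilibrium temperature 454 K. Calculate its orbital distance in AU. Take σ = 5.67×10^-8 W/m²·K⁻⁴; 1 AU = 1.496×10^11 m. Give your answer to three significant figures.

The flux needed for this T is 4σT⁴/(1−0.58) = 22940 W/m².
From L = 4πd²S, d = √(1.96×10^26/(4π·22940)) = 2.607×10^10 m = 0.1743 AU.

0.174 AU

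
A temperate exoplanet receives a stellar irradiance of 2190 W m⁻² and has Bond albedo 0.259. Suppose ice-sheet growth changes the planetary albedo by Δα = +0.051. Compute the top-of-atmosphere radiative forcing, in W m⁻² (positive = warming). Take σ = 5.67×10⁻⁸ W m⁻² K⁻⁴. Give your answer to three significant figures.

-27.9 W m⁻²

The change in absorbed flux is Δ[S(1−α)/4] = −SΔα/4 = -27.92 W m⁻².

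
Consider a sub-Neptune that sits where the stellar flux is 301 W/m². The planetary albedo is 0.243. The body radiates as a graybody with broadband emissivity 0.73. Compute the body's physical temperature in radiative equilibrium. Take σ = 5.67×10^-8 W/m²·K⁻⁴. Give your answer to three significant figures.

The planet absorbs (1−α)S over its disc πR² and re-emits over 4πR², so the mean absorbed flux is (1−0.243)·301.0/4 = 56.96 W/m².
Equating to εσT⁴ with ε = 0.73: T = (56.96/0.73σ)^(1/4) = 192.6 K.

193 K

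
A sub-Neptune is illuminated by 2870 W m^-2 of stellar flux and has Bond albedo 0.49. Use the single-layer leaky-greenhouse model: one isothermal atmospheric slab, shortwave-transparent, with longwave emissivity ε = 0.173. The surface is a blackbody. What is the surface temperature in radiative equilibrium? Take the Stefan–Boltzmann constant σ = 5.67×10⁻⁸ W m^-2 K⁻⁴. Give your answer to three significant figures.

290 K

The planet radiates to space at T_e = [S(1−α)/(4σ)]^(1/4) = 283.4 K.
The surface balance (absorbed SW + ε·downward IR = σT_s⁴) with T_a⁴ = T_s⁴/2 reduces to T_s = T_e·[2/(2−ε)]^¼ = 289.9 K.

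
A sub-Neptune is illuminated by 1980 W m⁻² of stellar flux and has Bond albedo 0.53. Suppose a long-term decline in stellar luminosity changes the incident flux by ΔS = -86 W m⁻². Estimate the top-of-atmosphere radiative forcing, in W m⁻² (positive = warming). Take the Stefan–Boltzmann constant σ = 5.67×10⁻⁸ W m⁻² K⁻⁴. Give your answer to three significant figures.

-10.1 W m⁻²

TOA radiative forcing: ΔF = (1−α)ΔS/4 = 0.47·(-86)/4 = -10.10 W m⁻².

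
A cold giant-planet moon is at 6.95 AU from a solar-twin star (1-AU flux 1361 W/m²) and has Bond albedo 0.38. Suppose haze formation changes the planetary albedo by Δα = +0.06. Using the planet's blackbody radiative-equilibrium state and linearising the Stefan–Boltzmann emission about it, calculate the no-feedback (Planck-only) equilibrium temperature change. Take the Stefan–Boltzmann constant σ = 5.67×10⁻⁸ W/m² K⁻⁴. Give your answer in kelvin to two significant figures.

-2.3 kelvin

Flux at the orbit: S = 1361/(6.95)² = 28.18 W/m².
The baseline emission temperature is T_e = 93.68 K.
ΔF = −(S/4)Δα = −(28.18/4)×(+0.06) = -0.4226 W/m².
Planck response: λ_P = 4σT_e³ = 4·5.67×10⁻⁸·(93.68)³ = 0.1865 W/m²/K.
So ΔT₀ = -0.4226/0.1865 = -2.27 K.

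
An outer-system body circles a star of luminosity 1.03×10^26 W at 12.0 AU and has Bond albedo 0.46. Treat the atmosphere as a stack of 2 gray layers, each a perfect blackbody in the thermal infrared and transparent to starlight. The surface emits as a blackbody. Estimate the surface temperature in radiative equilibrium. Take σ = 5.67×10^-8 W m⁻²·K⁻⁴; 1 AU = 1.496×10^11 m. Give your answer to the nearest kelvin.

Orbital distance: d = 12.0 AU = 1.795×10^12 m.
Flux at the orbit: S = L/(4πd²) = 1.03×10^26/(4π·(1.80×10^12)²) = 2.543 W m⁻².
OLR = S(1−α)/4 = 0.3433 W m⁻²; the top layer radiates at T_e = 49.61 K.
With N = 2 opaque layers, T_s = (N+1)^(1/4)·T_e = 3^(1/4)·49.61 = 65.29 K.

65 kelvin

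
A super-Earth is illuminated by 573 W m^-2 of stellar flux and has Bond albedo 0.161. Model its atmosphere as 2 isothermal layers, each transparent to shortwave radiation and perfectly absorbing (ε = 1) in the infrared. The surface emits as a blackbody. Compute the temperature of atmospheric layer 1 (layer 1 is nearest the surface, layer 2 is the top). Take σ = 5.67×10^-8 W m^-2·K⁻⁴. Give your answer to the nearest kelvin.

The effective emission temperature is T_e = [S(1−α)/(4σ)]^¼ = 214.6 K.
The net upward flux σT_e⁴ is constant between every pair of levels, so T_k⁴ = (N+1−k)T_e⁴.
T_1 = (2)^(1/4)·214.6 = 255.2 K.

255 K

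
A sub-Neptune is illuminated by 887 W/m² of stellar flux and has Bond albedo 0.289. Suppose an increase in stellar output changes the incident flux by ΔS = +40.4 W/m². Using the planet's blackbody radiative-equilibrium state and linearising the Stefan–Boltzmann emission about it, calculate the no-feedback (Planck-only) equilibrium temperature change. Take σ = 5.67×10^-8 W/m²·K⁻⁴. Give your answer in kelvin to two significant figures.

2.6 K

Unperturbed T_e = [887.0·(1−0.289)/(4σ)]^¼ = 229.6 K.
Only a fraction (1−α) is absorbed and it's spread over 4πR², so ΔF = (1−α)ΔS/4 = 7.181 W/m².
Planck response: λ_P = 4σT_e³ = 4·5.67×10⁻⁸·(229.6)³ = 2.746 W/m²/K.
ΔT₀ = ΔF/λ_P = 7.181/2.746 = 2.61 K.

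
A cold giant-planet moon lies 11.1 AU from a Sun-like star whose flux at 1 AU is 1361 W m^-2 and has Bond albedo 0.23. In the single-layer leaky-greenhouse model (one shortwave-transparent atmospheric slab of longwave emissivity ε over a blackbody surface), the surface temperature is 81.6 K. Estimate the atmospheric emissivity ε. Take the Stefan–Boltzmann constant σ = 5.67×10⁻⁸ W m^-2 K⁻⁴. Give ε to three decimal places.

0.308

Irradiance scales as 1/d², so S = 1361 W m^-2 × (1/11.1)² = 11.05 W m^-2.
Effective temperature: T_e = [S(1−α)/(4σ)]^(1/4) = 78.26 K.
Inverting T_s⁴ = 2T_e⁴/(2−ε): (T_e/T_s)⁴ = 0.8459, so ε = 2(1 − 0.8459) = 0.3083.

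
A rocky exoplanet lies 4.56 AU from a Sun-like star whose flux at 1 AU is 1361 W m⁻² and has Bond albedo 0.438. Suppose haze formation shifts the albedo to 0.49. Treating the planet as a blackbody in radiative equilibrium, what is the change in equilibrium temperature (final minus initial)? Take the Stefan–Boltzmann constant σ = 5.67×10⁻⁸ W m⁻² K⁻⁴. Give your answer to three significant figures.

Irradiance scales as 1/d², so S = 1361 W m⁻² × (1/4.56)² = 65.45 W m⁻².
Before: T₁ = [65.45·0.562/(4σ)]^(1/4) = 112.9 K.
Final:   T₂ = [S(1−0.49)/(4σ)]^(1/4) = 110.1 K.
Change: 110.1 − 112.9 = -2.706 K.

-2.71 K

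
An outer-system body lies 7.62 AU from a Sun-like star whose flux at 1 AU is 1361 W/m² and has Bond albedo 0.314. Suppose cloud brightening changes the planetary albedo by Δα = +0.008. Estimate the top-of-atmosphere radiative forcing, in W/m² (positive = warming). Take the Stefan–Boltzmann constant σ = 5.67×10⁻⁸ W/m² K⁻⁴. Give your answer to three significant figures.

Irradiance scales as 1/d², so S = 1361 W/m² × (1/7.62)² = 23.44 W/m².
TOA radiative forcing: ΔF = −S·Δα/4 = −23.44·(+0.008)/4 = -0.04688 W/m².

-0.0469 W/m²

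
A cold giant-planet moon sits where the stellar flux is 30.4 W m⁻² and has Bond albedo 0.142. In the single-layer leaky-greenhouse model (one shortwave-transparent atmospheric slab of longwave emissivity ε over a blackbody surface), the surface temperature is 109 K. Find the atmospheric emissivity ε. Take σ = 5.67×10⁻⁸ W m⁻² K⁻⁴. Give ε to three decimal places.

0.371

TOA balance gives T_e = 103.6 K.
T_s⁴ = T_e⁴·2/(2−ε) → ε = 2 − 2(T_e/T_s)⁴ = 2 − 2·(103.6/109)⁴ = 0.3705.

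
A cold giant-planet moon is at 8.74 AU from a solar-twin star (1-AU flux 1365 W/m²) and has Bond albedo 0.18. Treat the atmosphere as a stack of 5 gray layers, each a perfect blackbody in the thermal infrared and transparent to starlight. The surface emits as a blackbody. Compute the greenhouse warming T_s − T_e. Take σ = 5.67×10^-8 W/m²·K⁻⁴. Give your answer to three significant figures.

Irradiance scales as 1/d², so S = 1365 W/m² × (1/8.74)² = 17.87 W/m².
OLR = S(1−α)/4 = 3.663 W/m²; the top layer radiates at T_e = 89.65 K.
Surface: T_s = (6)^¼·T_e = 140.3 K.
So the greenhouse effect raises the surface by 140.3 − 89.65 = 50.66 K.

50.7 kelvin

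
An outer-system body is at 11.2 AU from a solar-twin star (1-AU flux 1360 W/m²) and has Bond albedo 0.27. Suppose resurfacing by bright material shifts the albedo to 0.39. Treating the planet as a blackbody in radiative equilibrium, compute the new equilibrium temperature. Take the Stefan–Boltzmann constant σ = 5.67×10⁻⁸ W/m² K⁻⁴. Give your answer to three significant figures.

Irradiance scales as 1/d², so S = 1360 W/m² × (1/11.2)² = 10.84 W/m².
With the new albedo, S(1−α₂)/4 = 1.653 W/m², so T₂ = 73.48 K.

73.5 K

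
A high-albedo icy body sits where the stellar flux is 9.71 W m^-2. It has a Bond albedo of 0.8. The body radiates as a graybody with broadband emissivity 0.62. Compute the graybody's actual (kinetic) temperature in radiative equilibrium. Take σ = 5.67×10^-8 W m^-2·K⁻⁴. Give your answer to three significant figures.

61.0 K

The planet absorbs (1−α)S over its disc πR² and re-emits over 4πR², so the mean absorbed flux is (1−0.8)·9.710/4 = 0.4855 W m^-2.
Radiative balance εσT⁴ = 0.4855 gives T = [0.4855/(0.62·σ)]^(1/4) = 60.96 K.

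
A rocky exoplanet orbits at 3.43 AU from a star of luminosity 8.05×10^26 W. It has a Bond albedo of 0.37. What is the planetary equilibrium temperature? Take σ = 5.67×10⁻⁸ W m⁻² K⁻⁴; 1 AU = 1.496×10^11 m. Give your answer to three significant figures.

161 kelvin

d = 3.43 × 1.496×10^11 m = 5.131×10^11 m.
Flux at the orbit: S = L/(4πd²) = 8.05×10^26/(4π·(5.13×10^11)²) = 243.3 W m⁻².
The planet absorbs (1−α)S over its disc πR² and re-emits over 4πR², so the mean absorbed flux is (1−0.37)·243.3/4 = 38.32 W m⁻².
In equilibrium σT⁴ equals this, so T = 161.2 K.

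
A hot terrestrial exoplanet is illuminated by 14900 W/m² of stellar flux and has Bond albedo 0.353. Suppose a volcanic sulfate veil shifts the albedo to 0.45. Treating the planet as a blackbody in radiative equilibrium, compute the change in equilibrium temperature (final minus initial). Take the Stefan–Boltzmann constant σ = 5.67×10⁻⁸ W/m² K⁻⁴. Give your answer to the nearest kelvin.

-18 kelvin

With α = 0.353, T₁ = 454.1 K.
Final:   T₂ = [S(1−0.45)/(4σ)]^(1/4) = 436.0 K.
Change: 436.0 − 454.1 = -18.07 K.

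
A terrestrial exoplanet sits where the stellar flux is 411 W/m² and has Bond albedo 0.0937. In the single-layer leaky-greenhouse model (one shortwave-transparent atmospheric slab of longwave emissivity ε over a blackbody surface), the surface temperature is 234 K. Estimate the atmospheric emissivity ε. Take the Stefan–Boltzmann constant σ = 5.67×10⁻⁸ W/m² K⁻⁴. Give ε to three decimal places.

0.904

TOA balance gives T_e = 201.3 K.
Since (2−ε)/2 = (T_e/T_s)⁴ = 0.5478, ε = 0.9044.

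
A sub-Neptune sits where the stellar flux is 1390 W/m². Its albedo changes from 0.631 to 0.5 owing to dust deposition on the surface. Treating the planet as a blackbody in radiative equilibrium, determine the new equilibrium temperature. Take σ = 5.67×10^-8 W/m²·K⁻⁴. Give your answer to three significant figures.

235 K

With the new albedo, S(1−α₂)/4 = 173.8 W/m², so T₂ = 235.3 K.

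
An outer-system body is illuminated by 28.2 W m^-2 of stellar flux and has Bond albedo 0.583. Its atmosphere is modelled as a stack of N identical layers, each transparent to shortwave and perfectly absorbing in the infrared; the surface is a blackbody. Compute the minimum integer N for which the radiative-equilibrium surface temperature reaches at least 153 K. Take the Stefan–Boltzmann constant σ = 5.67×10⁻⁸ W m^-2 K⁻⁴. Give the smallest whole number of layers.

10

The effective emission temperature is T_e = [S(1−α)/(4σ)]^¼ = 84.86 K.
Need (N+1)T_e⁴ ≥ T_s⁴, i.e. N+1 ≥ (153/84.86)⁴ = 10.569.
Rounding up, N = 10.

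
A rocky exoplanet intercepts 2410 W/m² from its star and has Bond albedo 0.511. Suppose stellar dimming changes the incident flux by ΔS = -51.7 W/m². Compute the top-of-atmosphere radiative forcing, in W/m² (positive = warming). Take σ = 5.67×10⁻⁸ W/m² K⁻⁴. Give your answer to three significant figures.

-6.32 W/m²

ΔF = Δ[S(1−α)]/4 = (1−0.511)·-51.7/4 = -6.320 W/m².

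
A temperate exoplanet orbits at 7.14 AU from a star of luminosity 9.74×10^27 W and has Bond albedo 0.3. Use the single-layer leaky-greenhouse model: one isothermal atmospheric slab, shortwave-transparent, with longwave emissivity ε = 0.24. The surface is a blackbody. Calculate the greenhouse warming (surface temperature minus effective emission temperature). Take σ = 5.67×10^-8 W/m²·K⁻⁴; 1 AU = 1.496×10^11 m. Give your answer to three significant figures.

Orbital distance: d = 7.14 AU = 1.068×10^12 m.
Flux at the orbit: S = L/(4πd²) = 9.74×10^27/(4π·(1.07×10^12)²) = 679.3 W/m².
The planet radiates to space at T_e = [S(1−α)/(4σ)]^(1/4) = 214.0 K.
For a single slab of emissivity ε, T_s⁴ = 2T_e⁴/(2−ε); thus T_s = 214.0·(1.136)^(1/4) = 220.9 K.
The atmosphere warms the surface by 6.949 K.

6.95 kelvin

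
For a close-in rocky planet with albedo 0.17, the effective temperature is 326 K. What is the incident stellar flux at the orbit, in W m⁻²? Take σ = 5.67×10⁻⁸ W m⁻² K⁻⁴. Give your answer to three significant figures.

From S(1−α)/4 = σT⁴: S = 4σT⁴/(1−α).
The emitted flux is σT⁴ = 640.4 W m⁻².
So S = 4×640.4/(1−0.17) = 3086 W m⁻².

3090 W m⁻²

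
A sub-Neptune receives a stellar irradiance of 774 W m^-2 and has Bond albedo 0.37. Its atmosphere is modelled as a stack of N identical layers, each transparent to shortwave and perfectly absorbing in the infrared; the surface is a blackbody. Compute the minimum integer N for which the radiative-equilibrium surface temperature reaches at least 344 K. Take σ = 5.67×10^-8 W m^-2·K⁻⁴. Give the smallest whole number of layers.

The effective emission temperature is T_e = [S(1−α)/(4σ)]^¼ = 215.3 K.
T_s = (N+1)^(1/4)·T_e ≥ 344 K requires N+1 ≥ (T_s/T_e)⁴ = (344/215.3)⁴ = 6.513.
Rounding up, N = 6.

6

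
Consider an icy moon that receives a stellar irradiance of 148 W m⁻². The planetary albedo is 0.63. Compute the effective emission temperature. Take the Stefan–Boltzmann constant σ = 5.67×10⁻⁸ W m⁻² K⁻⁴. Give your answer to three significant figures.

The planet absorbs (1−α)S over its disc πR² and re-emits over 4πR², so the mean absorbed flux is (1−0.63)·148.0/4 = 13.69 W m⁻².
Balancing against σT⁴: T = (13.69/5.67×10⁻⁸)^(1/4) = 124.7 K.

125 K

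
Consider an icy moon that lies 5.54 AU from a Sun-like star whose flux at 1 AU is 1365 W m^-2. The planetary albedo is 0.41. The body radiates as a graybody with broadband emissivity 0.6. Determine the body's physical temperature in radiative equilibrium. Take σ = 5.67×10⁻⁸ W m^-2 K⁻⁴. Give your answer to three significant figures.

118 K

By the inverse-square law, S = 1365/5.54² = 44.47 W m^-2.
Averaging over the sphere, the absorbed flux is S(1−α)/4 = 6.560 W m^-2.
Radiative balance εσT⁴ = 6.560 gives T = [6.560/(0.6·σ)]^(1/4) = 117.8 K.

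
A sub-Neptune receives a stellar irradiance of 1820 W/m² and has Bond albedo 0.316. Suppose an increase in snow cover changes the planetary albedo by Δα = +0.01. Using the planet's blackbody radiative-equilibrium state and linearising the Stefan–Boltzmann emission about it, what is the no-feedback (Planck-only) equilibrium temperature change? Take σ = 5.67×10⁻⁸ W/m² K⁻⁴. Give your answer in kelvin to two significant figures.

-0.99 K

The baseline emission temperature is T_e = 272.2 K.
The change in absorbed flux is Δ[S(1−α)/4] = −SΔα/4 = -4.550 W/m².
Linearising σT⁴ gives d(σT⁴)/dT = 4σT_e³ = 4.574 W/m² per K.
So ΔT₀ = -4.550/4.574 = -0.995 K.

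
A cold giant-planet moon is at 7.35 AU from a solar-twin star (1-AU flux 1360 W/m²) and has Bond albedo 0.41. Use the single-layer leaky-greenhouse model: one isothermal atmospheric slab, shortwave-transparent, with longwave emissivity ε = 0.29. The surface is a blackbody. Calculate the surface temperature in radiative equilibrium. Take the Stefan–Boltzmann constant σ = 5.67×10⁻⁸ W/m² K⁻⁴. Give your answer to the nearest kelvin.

94 kelvin

By the inverse-square law, S = 1360/7.35² = 25.17 W/m².
The planet radiates to space at T_e = [S(1−α)/(4σ)]^(1/4) = 89.96 K.
For a single slab of emissivity ε, T_s⁴ = 2T_e⁴/(2−ε); thus T_s = 89.96·(1.17)^(1/4) = 93.55 K.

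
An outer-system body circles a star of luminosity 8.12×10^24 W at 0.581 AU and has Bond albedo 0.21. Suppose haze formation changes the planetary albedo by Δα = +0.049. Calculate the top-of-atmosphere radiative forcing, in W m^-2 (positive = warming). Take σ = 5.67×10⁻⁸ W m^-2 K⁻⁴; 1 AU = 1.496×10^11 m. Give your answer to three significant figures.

Orbital distance: d = 0.581 AU = 8.692×10^10 m.
Spreading L over a sphere of radius d: S = 8.12×10^24/(4π·8.69×10^10²) = 85.53 W m^-2.
ΔF = −(S/4)Δα = −(85.53/4)×(+0.049) = -1.048 W m^-2.

-1.05 W m^-2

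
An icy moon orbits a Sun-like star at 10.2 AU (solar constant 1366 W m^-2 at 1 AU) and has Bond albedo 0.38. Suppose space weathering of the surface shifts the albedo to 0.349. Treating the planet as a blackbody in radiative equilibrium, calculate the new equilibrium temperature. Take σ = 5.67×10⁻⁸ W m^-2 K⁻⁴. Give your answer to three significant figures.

78.4 kelvin

Irradiance scales as 1/d², so S = 1366 W m^-2 × (1/10.2)² = 13.13 W m^-2.
T₂ = [S(1−α₂)/(4σ)]^(1/4) = [13.13·0.651/(4σ)]^(1/4) = 78.35 K.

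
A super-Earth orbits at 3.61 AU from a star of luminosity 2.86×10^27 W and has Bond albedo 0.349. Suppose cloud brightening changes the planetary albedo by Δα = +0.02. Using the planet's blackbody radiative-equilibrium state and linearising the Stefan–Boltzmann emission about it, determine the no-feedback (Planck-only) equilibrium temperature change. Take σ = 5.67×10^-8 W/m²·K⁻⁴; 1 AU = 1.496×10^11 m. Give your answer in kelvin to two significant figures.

Orbital distance: d = 3.61 AU = 5.401×10^11 m.
Flux at the orbit: S = L/(4πd²) = 2.86×10^27/(4π·(5.40×10^11)²) = 780.3 W/m².
Unperturbed T_e = [780.3·(1−0.349)/(4σ)]^¼ = 217.5 K.
ΔF = −(S/4)Δα = −(780.3/4)×(+0.02) = -3.902 W/m².
Planck response: λ_P = 4σT_e³ = 4·5.67×10⁻⁸·(217.5)³ = 2.335 W/m²/K.
So ΔT₀ = -3.902/2.335 = -1.67 K.

-1.7 K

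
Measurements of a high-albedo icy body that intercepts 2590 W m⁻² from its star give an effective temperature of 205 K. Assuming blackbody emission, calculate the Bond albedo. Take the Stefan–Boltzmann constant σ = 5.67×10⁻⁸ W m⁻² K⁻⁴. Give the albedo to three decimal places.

0.845

From σT⁴ = S(1−α)/4 we invert for α: 1−α = 4σT⁴/S.
σT⁴ = 100.1 W m⁻², so 4σT⁴ = 400.6 W m⁻².
Hence α = 1 − 400.6/2590 = 0.8453.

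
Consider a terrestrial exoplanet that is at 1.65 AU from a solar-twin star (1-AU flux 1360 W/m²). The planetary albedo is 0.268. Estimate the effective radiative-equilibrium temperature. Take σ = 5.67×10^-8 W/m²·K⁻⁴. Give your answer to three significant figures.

Irradiance scales as 1/d², so S = 1360 W/m² × (1/1.65)² = 499.5 W/m².
Absorbed flux (global mean): S(1−α)/4 = 499.5·0.732/4 = 91.42 W/m².
In equilibrium σT⁴ equals this, so T = 200.4 K.

200 kelvin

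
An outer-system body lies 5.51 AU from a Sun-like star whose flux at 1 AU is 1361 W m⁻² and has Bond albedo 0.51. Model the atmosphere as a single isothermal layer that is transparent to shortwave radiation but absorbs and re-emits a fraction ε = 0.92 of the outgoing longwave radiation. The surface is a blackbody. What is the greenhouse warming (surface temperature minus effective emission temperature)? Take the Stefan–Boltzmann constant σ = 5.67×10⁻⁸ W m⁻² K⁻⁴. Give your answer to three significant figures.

16.5 K

Flux at the orbit: S = 1361/(5.51)² = 44.83 W m⁻².
The planet radiates to space at T_e = [S(1−α)/(4σ)]^(1/4) = 99.20 K.
For a single slab of emissivity ε, T_s⁴ = 2T_e⁴/(2−ε); thus T_s = 99.20·(1.852)^(1/4) = 115.7 K.
Greenhouse warming: T_s − T_e = 16.52 K.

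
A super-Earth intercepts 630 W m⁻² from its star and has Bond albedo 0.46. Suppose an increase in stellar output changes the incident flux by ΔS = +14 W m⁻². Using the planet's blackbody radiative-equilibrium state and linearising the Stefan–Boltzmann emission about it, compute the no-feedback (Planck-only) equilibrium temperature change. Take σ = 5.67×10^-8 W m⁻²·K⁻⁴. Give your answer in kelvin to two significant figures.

Unperturbed T_e = [630.0·(1−0.46)/(4σ)]^¼ = 196.8 K.
ΔF = Δ[S(1−α)]/4 = (1−0.46)·+14/4 = 1.890 W m⁻².
Planck response: λ_P = 4σT_e³ = 4·5.67×10⁻⁸·(196.8)³ = 1.729 W m⁻²/K.
Hence the no-feedback warming is ΔF/(4σT_e³) = 1.09 K.

1.1 K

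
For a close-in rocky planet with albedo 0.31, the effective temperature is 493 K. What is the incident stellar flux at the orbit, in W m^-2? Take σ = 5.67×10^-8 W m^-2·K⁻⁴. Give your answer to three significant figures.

Invert the energy balance for S: S = 4σT⁴/(1−α).
σT⁴ = 5.67×10⁻⁸·(493)⁴ = 3349 W m^-2.
So S = 4×3349/(1−0.31) = 19420 W m^-2.

19400 W m^-2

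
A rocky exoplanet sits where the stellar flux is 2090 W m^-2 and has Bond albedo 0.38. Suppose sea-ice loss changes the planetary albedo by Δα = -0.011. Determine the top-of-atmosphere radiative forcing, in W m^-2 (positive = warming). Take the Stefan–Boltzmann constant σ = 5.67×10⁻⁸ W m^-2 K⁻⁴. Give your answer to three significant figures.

ΔF = −(S/4)Δα = −(2090/4)×(-0.011) = 5.747 W m^-2.

5.75 W m^-2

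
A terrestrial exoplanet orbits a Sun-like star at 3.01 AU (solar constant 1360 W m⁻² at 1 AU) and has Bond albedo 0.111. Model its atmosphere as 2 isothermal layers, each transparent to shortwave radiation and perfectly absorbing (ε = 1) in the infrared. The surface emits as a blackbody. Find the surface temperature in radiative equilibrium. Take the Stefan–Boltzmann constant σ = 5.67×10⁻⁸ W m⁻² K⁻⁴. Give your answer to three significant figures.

By the inverse-square law, S = 1360/3.01² = 150.1 W m⁻².
OLR = S(1−α)/4 = 33.36 W m⁻²; the top layer radiates at T_e = 155.7 K.
With N = 2 opaque layers, T_s = (N+1)^(1/4)·T_e = 3^(1/4)·155.7 = 205.0 K.

205 K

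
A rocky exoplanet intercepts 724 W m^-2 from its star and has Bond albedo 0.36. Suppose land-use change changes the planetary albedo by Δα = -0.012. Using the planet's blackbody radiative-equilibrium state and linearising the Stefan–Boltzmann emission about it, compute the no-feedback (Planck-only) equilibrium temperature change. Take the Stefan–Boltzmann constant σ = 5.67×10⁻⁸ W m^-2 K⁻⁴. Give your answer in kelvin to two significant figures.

Reference equilibrium: T_e = [S(1−α)/(4σ)]^(1/4) = 212.6 K.
The change in absorbed flux is Δ[S(1−α)/4] = −SΔα/4 = 2.172 W m^-2.
The Planck feedback parameter is 4σT_e³ = 2.179 W m^-2/K.
So ΔT₀ = 2.172/2.179 = 0.997 K.

1.0 K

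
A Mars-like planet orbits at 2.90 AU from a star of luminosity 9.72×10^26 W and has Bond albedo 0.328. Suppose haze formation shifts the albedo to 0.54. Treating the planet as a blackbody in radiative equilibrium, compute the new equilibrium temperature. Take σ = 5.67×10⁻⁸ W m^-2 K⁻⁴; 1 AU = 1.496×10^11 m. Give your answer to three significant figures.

170 K

d = 2.90 × 1.496×10^11 m = 4.338×10^11 m.
S = L/(4πd²) = 411.0 W m^-2.
With the new albedo, S(1−α₂)/4 = 47.26 W m^-2, so T₂ = 169.9 K.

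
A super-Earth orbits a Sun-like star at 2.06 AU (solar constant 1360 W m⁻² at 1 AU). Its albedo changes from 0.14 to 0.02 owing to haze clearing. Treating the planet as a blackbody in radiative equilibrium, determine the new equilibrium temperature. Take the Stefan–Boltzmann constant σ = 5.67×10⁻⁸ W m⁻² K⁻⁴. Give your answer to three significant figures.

Irradiance scales as 1/d², so S = 1360 W m⁻² × (1/2.06)² = 320.5 W m⁻².
T₂ = [S(1−α₂)/(4σ)]^(1/4) = [320.5·0.98/(4σ)]^(1/4) = 192.9 K.

193 kelvin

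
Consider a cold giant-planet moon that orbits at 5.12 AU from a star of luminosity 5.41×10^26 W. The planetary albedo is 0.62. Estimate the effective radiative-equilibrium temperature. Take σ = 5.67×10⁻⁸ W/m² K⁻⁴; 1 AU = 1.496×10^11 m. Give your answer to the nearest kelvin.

Orbital distance: d = 5.12 AU = 7.660×10^11 m.
S = L/(4πd²) = 73.38 W/m².
Averaging over the sphere, the absorbed flux is S(1−α)/4 = 6.971 W/m².
In equilibrium σT⁴ equals this, so T = 105.3 K.

105 kelvin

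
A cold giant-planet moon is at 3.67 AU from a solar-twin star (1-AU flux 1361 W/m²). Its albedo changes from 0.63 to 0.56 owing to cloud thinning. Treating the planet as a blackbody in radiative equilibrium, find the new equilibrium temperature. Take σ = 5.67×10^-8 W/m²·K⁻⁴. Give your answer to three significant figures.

By the inverse-square law, S = 1361/3.67² = 101.0 W/m².
With the new albedo, S(1−α₂)/4 = 11.12 W/m², so T₂ = 118.3 K.

118 K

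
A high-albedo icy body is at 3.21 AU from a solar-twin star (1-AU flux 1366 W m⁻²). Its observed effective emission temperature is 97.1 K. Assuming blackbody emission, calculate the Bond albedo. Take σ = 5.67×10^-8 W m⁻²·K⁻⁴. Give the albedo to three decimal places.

Flux at the orbit: S = 1366/(3.21)² = 132.6 W m⁻².
Energy balance: S(1−α)/4 = σT⁴, so 1−α = 4σT⁴/S.
σT⁴ = 5.040 W m⁻², so 4σT⁴ = 20.16 W m⁻².
Hence α = 1 − 20.16/132.6 = 0.8479.

0.848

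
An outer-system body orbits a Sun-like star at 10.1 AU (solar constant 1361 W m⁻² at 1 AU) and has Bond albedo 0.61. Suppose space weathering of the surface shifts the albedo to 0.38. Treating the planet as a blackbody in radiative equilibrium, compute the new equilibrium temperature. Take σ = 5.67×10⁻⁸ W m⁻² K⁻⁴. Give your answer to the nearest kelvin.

By the inverse-square law, S = 1361/10.1² = 13.34 W m⁻².
T₂ = [S(1−α₂)/(4σ)]^(1/4) = [13.34·0.62/(4σ)]^(1/4) = 77.71 K.

78 K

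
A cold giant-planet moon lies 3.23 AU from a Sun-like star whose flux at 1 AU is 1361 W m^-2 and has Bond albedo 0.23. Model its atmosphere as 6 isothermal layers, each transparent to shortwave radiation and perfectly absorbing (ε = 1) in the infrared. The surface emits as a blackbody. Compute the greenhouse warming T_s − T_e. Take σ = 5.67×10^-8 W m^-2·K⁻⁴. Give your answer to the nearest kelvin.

Irradiance scales as 1/d², so S = 1361 W m^-2 × (1/3.23)² = 130.5 W m^-2.
OLR = S(1−α)/4 = 25.11 W m^-2; the top layer radiates at T_e = 145.1 K.
Surface: T_s = (7)^¼·T_e = 236.0 K.
So the greenhouse effect raises the surface by 236.0 − 145.1 = 90.90 K.

91 K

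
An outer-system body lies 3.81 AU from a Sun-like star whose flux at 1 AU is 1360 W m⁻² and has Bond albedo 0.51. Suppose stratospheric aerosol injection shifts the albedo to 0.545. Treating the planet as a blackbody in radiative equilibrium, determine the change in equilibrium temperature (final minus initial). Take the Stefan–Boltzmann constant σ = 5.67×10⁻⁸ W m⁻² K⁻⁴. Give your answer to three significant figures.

-2.19 K

Flux at the orbit: S = 1360/(3.81)² = 93.69 W m⁻².
Initial: T₁ = [S(1−0.51)/(4σ)]^(1/4) = 119.3 K.
After:  T₂ = [93.69·0.455/(4σ)]^(1/4) = 117.1 K.
Change: 117.1 − 119.3 = -2.190 K.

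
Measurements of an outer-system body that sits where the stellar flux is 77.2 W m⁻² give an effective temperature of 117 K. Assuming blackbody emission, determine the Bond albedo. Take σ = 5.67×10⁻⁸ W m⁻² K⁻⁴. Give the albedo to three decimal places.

From σT⁴ = S(1−α)/4 we invert for α: 1−α = 4σT⁴/S.
σT⁴ = 10.62 W m⁻², so 4σT⁴ = 42.50 W m⁻².
Hence α = 1 − 42.50/77.20 = 0.4495.

0.449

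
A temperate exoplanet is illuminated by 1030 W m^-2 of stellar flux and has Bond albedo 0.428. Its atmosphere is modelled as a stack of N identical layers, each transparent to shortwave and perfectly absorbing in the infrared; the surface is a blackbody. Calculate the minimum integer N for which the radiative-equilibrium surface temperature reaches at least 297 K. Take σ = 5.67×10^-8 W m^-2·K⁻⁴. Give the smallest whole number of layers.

2

The effective emission temperature is T_e = [S(1−α)/(4σ)]^¼ = 225.8 K.
T_s = (N+1)^(1/4)·T_e ≥ 297 K requires N+1 ≥ (T_s/T_e)⁴ = (297/225.8)⁴ = 2.995.
The minimum whole number is N = 2.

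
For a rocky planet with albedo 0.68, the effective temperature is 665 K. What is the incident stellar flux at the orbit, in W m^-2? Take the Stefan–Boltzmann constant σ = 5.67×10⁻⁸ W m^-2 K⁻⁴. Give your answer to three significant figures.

1.39×10^5 W m^-2

Invert the energy balance for S: S = 4σT⁴/(1−α).
The emitted flux is σT⁴ = 11090 W m^-2.
S = 4·11090/0.32 = 1.386×10^5 W m^-2.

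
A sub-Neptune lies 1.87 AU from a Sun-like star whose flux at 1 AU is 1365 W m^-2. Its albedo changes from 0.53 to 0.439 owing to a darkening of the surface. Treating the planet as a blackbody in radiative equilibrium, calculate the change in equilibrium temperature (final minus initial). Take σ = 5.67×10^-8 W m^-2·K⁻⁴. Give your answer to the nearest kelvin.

Flux at the orbit: S = 1365/(1.87)² = 390.3 W m^-2.
With α = 0.53, T₁ = 168.6 K.
Final:   T₂ = [S(1−0.439)/(4σ)]^(1/4) = 176.3 K.
ΔT = T₂ − T₁ = 7.630 K.

8 kelvin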